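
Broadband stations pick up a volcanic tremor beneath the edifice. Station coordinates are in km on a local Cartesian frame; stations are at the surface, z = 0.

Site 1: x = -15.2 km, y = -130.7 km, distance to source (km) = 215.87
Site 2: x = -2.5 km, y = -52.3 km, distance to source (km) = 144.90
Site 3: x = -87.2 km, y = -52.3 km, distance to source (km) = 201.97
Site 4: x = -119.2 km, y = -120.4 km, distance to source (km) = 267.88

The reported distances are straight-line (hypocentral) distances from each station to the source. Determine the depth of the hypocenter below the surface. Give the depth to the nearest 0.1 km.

55.9 km

Each station gives a sphere (x−x_i)² + (y−y_i)² + z² = d_i² (stations at z=0).
Subtracting the Site 1 sphere from Site 2 and Site 3: z² cancels, leaving linear equations in x and y:
25.4 x + 156.8 y = 11031.86
-144.0 x + 156.8 y = -1166.42
Solving: x ≈ 72.009, y ≈ 58.692 km (keep extra digits for the depth step; rounded: 72.0, 58.7).
Then from the Site 1 sphere: z² = 215.87² − (x + 15.2)² − (y + 130.7)² with x = 72.009, y = 58.692, so z ≈ 55.903 ≈ 55.9 km.
Check against Site 4 (with the unrounded solution): distance 267.88 ≈ 267.88 km. ✓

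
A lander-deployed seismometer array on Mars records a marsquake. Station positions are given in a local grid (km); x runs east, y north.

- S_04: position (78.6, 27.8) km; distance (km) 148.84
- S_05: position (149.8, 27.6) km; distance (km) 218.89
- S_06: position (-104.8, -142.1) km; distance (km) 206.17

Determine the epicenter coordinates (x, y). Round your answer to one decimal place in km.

Circle about each station: (x − 78.6)² + (y − 27.8)² = 148.84²; (x − 149.8)² + (y − 27.6)² = 218.89²; (x + 104.8)² + (y + 142.1)² = 206.17².
Subtracting the S_04 equation from the S_05 and S_06 equations removes the quadratic terms:
142.4 x − 0.4 y = -9508.49
-366.8 x − 339.8 y = 3871.93
Solving the 2×2 system: x ≈ -66.6, y ≈ 60.5 km.
Check against S_04 (with the unrounded x, y): √((x − 78.6)²+(y − 27.8)²) = 148.84 ≈ 148.84 km. ✓

(-66.6, 60.5)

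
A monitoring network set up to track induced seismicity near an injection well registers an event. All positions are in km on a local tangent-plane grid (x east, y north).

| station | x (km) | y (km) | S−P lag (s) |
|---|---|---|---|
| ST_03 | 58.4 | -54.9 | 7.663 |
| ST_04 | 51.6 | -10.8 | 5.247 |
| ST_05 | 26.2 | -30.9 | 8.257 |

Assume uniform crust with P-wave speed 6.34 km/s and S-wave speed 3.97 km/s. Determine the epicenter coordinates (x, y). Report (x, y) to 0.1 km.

101.4 km east, 14.2 km north

Distance from S−P lag: d = Δt · v_P v_S / (v_P − v_S) = Δt · (6.34·3.97)/(6.34−3.97) ≈ 10.6202·Δt.
So d_ST_03 = 81.38, d_ST_04 = 55.72, d_ST_05 = 87.69 km.
Circle about each station: (x − 58.4)² + (y + 54.9)² = 81.38²; (x − 51.6)² + (y + 10.8)² = 55.72²; (x − 26.2)² + (y + 30.9)² = 87.69².
Subtracting the ST_03 equation from the ST_04 and ST_05 equations removes the quadratic terms:
-13.6 x + 88.2 y = -127.38
-64.4 x + 48.0 y = -5850.15
Solving the 2×2 system: x ≈ 101.4, y ≈ 14.2 km.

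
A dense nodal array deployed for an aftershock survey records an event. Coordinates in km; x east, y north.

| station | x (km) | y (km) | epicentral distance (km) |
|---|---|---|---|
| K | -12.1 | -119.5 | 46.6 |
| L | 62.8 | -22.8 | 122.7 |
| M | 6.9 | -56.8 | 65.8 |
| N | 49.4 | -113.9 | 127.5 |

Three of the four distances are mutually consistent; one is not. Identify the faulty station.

K

Solve using three stations at a time. Using L, M, N (subtract circle equations pairwise → linear system) gives (x, y) ≈ (-57.9, -45.0).
Distances from that point to each station vs reported:
  K: calculated 87.5 vs reported 46.6 → residual 40.9 km
  L: calculated 122.8 vs reported 122.7 → residual 0.1 km
  M: calculated 65.9 vs reported 65.8 → residual 0.1 km
  N: calculated 127.6 vs reported 127.5 → residual 0.1 km
L, M, N are mutually consistent (residuals ≈ 0); K is off by 40.9 km.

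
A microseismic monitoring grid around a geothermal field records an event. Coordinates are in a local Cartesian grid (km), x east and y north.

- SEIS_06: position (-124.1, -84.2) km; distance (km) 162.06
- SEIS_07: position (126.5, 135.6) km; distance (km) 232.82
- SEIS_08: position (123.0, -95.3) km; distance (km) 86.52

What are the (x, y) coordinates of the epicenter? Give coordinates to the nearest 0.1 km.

Circle about each station: (x + 124.1)² + (y + 84.2)² = 162.06²; (x − 126.5)² + (y − 135.6)² = 232.82²; (x − 123.0)² + (y + 95.3)² = 86.52².
Subtracting the SEIS_06 equation from the SEIS_07 and SEIS_08 equations removes the quadratic terms:
501.2 x + 439.6 y = -16042.55
494.2 x − 22.2 y = 20498.37
Solving the 2×2 system: x ≈ 37.9, y ≈ -79.7 km.
Check against SEIS_06 (with the unrounded x, y): √((x + 124.1)²+(y + 84.2)²) = 162.06 ≈ 162.06 km. ✓

x ≈ 37.9 km, y ≈ -79.7 km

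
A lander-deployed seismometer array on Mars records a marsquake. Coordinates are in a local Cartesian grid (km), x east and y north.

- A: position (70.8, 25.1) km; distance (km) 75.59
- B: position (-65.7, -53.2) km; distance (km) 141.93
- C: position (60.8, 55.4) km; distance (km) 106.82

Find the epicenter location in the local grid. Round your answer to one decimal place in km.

x ≈ 76.2 km, y ≈ -50.3 km

Circle about each station: (x − 70.8)² + (y − 25.1)² = 75.59²; (x + 65.7)² + (y + 53.2)² = 141.93²; (x − 60.8)² + (y − 55.4)² = 106.82².
Subtracting pairs of circle equations eliminates x²+y² and gives linear equations (the radical axes):
-273.0 x − 156.6 y = -12926.20
-20.0 x + 60.6 y = -4573.51
Solving the 2×2 system: x ≈ 76.2, y ≈ -50.3 km.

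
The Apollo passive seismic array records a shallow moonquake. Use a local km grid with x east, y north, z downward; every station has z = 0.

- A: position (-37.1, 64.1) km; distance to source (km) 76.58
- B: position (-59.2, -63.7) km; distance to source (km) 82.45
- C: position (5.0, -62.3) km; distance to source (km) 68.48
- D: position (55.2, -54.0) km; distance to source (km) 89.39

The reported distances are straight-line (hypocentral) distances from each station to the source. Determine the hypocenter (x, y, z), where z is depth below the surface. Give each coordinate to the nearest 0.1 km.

(-12.0, -2.4, 28.5)

Each station gives a sphere (x−x_i)² + (y−y_i)² + z² = d_i² (stations at z=0).
Subtracting the A sphere from B and C: z² cancels, leaving linear equations in x and y:
-44.2 x − 255.6 y = 1143.60
84.2 x − 252.8 y = -403.94
Solving: x ≈ -12.000, y ≈ -2.399 km (keep extra digits for the depth step; rounded: -12.0, -2.4).
Then from the A sphere: z² = 76.58² − (x + 37.1)² − (y − 64.1)² with x = -12.000, y = -2.399, so z ≈ 28.502 ≈ 28.5 km.
Check against D (with the unrounded solution): distance 89.39 ≈ 89.39 km. ✓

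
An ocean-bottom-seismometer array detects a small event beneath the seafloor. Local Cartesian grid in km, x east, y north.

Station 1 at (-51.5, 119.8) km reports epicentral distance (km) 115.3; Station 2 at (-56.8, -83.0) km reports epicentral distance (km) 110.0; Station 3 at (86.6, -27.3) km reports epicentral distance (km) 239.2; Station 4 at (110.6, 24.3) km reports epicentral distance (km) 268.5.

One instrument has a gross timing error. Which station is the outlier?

Station 1

Solve using three stations at a time. Using Station 2, Station 3, Station 4 (subtract circle equations pairwise → linear system) gives (x, y) ≈ (-152.7, -28.8).
Distances from that point to each station vs reported:
  Station 1: calculated 179.7 vs reported 115.3 → residual 64.4 km
  Station 2: calculated 110.1 vs reported 110.0 → residual 0.1 km
  Station 3: calculated 239.3 vs reported 239.2 → residual 0.1 km
  Station 4: calculated 268.6 vs reported 268.5 → residual 0.1 km
Station 2, Station 3, Station 4 are mutually consistent (residuals ≈ 0); Station 1 is off by 64.4 km.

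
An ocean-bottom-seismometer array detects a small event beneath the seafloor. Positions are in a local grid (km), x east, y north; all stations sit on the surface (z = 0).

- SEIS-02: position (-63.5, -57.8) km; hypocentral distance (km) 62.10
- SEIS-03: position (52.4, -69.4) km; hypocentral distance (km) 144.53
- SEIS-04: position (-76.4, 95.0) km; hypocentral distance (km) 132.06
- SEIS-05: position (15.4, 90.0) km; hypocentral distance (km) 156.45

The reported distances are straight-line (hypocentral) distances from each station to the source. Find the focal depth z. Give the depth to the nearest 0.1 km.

Each station gives a sphere (x−x_i)² + (y−y_i)² + z² = d_i² (stations at z=0).
Subtracting the SEIS-02 sphere from SEIS-03 and SEIS-04: z² cancels, leaving linear equations in x and y:
231.8 x − 23.2 y = -16843.48
-25.8 x + 305.6 y = -6094.56
Solving: x ≈ -75.296, y ≈ -26.300 km (keep extra digits for the depth step; rounded: -75.3, -26.3).
Then from the SEIS-02 sphere: z² = 62.10² − (x + 63.5)² − (y + 57.8)² with x = -75.296, y = -26.300, so z ≈ 52.202 ≈ 52.2 km.
Check against SEIS-05 (with the unrounded solution): distance 156.45 ≈ 156.45 km. ✓

z ≈ 52.2 km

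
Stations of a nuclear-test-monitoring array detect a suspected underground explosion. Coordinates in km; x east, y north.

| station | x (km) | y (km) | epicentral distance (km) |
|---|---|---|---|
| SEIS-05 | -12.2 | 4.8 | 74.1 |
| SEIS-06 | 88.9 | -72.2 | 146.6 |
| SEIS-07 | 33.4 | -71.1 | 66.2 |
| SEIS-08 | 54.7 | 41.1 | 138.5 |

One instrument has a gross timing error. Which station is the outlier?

Solve using three stations at a time. Using SEIS-05, SEIS-07, SEIS-08 (subtract circle equations pairwise → linear system) gives (x, y) ≈ (-32.6, -66.4).
Distances from that point to each station vs reported:
  SEIS-05: calculated 74.1 vs reported 74.1 → residual 0.0 km
  SEIS-06: calculated 121.6 vs reported 146.6 → residual 25.0 km
  SEIS-07: calculated 66.2 vs reported 66.2 → residual 0.0 km
  SEIS-08: calculated 138.5 vs reported 138.5 → residual 0.0 km
SEIS-05, SEIS-07, SEIS-08 are mutually consistent (residuals ≈ 0); SEIS-06 is off by 25.0 km.

SEIS-06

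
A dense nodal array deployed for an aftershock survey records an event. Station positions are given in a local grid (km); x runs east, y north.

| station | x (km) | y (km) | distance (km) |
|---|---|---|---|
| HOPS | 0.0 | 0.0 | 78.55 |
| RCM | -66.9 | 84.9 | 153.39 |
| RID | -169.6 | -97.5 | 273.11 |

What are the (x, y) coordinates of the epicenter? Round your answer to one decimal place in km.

74.4 km east, 25.2 km north

Circle about each station: x² + y² = 78.55²; (x + 66.9)² + (y − 84.9)² = 153.39²; (x + 169.6)² + (y + 97.5)² = 273.11².
Subtracting pairs of circle equations eliminates x²+y² and gives linear equations (the radical axes):
-133.8 x + 169.8 y = -5674.77
-339.2 x − 195.0 y = -30148.56
Solving the 2×2 system: x ≈ 74.4, y ≈ 25.2 km.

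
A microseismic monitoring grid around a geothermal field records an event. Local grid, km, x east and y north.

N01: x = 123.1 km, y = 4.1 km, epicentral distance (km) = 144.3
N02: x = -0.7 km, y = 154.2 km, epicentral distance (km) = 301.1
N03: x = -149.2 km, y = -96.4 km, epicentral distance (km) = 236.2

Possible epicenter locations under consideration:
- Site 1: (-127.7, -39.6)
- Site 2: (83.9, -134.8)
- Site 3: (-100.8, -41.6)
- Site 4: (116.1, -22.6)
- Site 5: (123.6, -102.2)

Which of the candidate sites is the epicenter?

Site 2

For each candidate, compare |candidate − station| to the reported distance:
Site 1: residuals N01 110.3, N02 69.4, N03 175.5 → max 175.5 km
Site 2: residuals N01 0.0, N02 0.0, N03 0.0 → max 0.0 km
Site 3: residuals N01 84.2, N02 81.2, N03 163.1 → max 163.1 km
Site 4: residuals N01 116.7, N02 89.2, N03 39.2 → max 116.7 km
Site 5: residuals N01 38.0, N02 16.2, N03 36.7 → max 38.0 km
Only Site 2 has all residuals ≈ 0.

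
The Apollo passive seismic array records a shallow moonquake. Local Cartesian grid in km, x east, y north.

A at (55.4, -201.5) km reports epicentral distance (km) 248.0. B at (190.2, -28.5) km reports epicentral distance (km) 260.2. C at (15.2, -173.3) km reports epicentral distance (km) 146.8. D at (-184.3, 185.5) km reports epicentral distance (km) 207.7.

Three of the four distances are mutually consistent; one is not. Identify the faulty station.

C

Solve using three stations at a time. Using A, B, D (subtract circle equations pairwise → linear system) gives (x, y) ≈ (-66.4, 14.5).
Distances from that point to each station vs reported:
  A: calculated 248.0 vs reported 248.0 → residual 0.0 km
  B: calculated 260.2 vs reported 260.2 → residual 0.0 km
  C: calculated 204.8 vs reported 146.8 → residual 58.0 km
  D: calculated 207.7 vs reported 207.7 → residual 0.0 km
A, B, D are mutually consistent (residuals ≈ 0); C is off by 58.0 km.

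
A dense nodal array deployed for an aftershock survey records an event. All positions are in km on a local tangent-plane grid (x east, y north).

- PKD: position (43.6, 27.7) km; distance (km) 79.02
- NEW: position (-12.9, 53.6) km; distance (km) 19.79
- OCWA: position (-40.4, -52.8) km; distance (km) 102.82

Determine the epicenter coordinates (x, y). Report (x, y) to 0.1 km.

Circle about each station: (x − 43.6)² + (y − 27.7)² = 79.02²; (x + 12.9)² + (y − 53.6)² = 19.79²; (x + 40.4)² + (y + 52.8)² = 102.82².
Subtracting pairs of circle equations eliminates x²+y² and gives linear equations (the radical axes):
-113.0 x + 51.8 y = 6223.64
-168.0 x − 161.0 y = -2576.04
Solving the 2×2 system: x ≈ -32.3, y ≈ 49.7 km.

-32.3 km east, 49.7 km north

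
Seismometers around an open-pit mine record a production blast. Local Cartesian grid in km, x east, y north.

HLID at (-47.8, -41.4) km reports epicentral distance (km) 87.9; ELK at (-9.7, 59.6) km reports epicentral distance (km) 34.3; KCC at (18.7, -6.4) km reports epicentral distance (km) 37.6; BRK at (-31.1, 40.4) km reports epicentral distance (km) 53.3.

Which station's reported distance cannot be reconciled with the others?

Solve using three stations at a time. Using HLID, ELK, KCC (subtract circle equations pairwise → linear system) gives (x, y) ≈ (5.2, 28.7).
Distances from that point to each station vs reported:
  HLID: calculated 87.9 vs reported 87.9 → residual 0.0 km
  ELK: calculated 34.3 vs reported 34.3 → residual 0.0 km
  KCC: calculated 37.6 vs reported 37.6 → residual 0.0 km
  BRK: calculated 38.2 vs reported 53.3 → residual 15.1 km
HLID, ELK, KCC are mutually consistent (residuals ≈ 0); BRK is off by 15.1 km.

BRK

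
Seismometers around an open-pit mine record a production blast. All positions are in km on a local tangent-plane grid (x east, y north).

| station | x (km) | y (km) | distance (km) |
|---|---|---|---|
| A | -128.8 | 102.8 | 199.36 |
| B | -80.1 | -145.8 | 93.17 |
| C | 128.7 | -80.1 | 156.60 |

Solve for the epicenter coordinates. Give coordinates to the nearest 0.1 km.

Circle about each station: (x + 128.8)² + (y − 102.8)² = 199.36²; (x + 80.1)² + (y + 145.8)² = 93.17²; (x − 128.7)² + (y + 80.1)² = 156.60².
Subtracting pairs of circle equations eliminates x²+y² and gives linear equations (the radical axes):
97.4 x − 497.2 y = 31580.13
515.0 x − 365.8 y = 11043.27
Solving the 2×2 system: x ≈ -27.5, y ≈ -68.9 km.
Check against A (with the unrounded x, y): √((x + 128.8)²+(y − 102.8)²) = 199.36 ≈ 199.36 km. ✓

x ≈ -27.5 km, y ≈ -68.9 km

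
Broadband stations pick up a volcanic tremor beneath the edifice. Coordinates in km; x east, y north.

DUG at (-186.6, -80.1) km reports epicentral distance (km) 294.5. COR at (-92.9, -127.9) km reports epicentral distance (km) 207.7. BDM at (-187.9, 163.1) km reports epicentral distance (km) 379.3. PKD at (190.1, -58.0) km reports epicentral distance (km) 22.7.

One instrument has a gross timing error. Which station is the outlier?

PKD

Solve using three stations at a time. Using DUG, COR, BDM (subtract circle equations pairwise → linear system) gives (x, y) ≈ (108.0, -74.4).
Distances from that point to each station vs reported:
  DUG: calculated 294.6 vs reported 294.5 → residual 0.1 km
  COR: calculated 207.9 vs reported 207.7 → residual 0.2 km
  BDM: calculated 379.4 vs reported 379.3 → residual 0.1 km
  PKD: calculated 83.8 vs reported 22.7 → residual 61.1 km
DUG, COR, BDM are mutually consistent (residuals ≈ 0); PKD is off by 61.1 km.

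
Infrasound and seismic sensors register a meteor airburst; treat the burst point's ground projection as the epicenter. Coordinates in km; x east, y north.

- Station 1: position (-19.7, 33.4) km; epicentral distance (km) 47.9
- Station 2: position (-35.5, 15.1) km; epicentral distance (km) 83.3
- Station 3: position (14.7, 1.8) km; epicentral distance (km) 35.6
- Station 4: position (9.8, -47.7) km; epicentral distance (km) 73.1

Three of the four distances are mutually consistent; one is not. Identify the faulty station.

Station 1

Solve using three stations at a time. Using Station 2, Station 3, Station 4 (subtract circle equations pairwise → linear system) gives (x, y) ≈ (47.7, 14.7).
Distances from that point to each station vs reported:
  Station 1: calculated 70.0 vs reported 47.9 → residual 22.1 km
  Station 2: calculated 83.2 vs reported 83.3 → residual 0.1 km
  Station 3: calculated 35.5 vs reported 35.6 → residual 0.1 km
  Station 4: calculated 73.0 vs reported 73.1 → residual 0.1 km
Station 2, Station 3, Station 4 are mutually consistent (residuals ≈ 0); Station 1 is off by 22.1 km.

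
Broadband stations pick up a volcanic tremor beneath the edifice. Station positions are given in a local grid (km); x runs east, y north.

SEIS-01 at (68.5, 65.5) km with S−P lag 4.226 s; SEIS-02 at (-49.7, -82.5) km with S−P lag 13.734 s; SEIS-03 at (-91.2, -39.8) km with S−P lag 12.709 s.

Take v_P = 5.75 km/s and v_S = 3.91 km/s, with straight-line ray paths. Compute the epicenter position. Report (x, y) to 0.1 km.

Distance from S−P lag: d = Δt · v_P v_S / (v_P − v_S) = Δt · (5.75·3.91)/(5.75−3.91) ≈ 12.2188·Δt.
So d_SEIS-01 = 51.64, d_SEIS-02 = 167.81, d_SEIS-03 = 155.29 km.
Circle about each station: (x − 68.5)² + (y − 65.5)² = 51.64²; (x + 49.7)² + (y + 82.5)² = 167.81²; (x + 91.2)² + (y + 39.8)² = 155.29².
Subtracting the SEIS-01 equation from the SEIS-02 and SEIS-03 equations removes the quadratic terms:
-236.4 x − 296.0 y = -25199.67
-319.4 x − 210.6 y = -20529.31
Solving the 2×2 system: x ≈ 17.2, y ≈ 71.4 km.
Check against SEIS-01 (with the unrounded x, y): √((x − 68.5)²+(y − 65.5)²) = 51.64 ≈ 51.64 km. ✓

x ≈ 17.2 km, y ≈ 71.4 km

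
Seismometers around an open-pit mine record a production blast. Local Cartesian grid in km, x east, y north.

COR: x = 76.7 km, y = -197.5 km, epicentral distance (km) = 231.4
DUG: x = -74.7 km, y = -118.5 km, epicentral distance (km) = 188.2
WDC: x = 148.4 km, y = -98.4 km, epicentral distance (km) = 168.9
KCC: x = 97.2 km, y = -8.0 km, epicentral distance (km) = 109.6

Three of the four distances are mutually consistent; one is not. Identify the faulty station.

KCC

Solve using three stations at a time. Using COR, DUG, WDC (subtract circle equations pairwise → linear system) gives (x, y) ≈ (39.7, 31.0).
Distances from that point to each station vs reported:
  COR: calculated 231.4 vs reported 231.4 → residual 0.0 km
  DUG: calculated 188.2 vs reported 188.2 → residual 0.0 km
  WDC: calculated 168.9 vs reported 168.9 → residual 0.0 km
  KCC: calculated 69.4 vs reported 109.6 → residual 40.2 km
COR, DUG, WDC are mutually consistent (residuals ≈ 0); KCC is off by 40.2 km.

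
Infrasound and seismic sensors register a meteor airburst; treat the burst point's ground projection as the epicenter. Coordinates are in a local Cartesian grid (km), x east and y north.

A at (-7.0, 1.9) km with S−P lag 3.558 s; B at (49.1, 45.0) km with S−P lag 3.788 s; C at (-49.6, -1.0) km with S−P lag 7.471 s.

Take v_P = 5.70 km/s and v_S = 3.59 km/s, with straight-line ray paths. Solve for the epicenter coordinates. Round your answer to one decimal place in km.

Distance from S−P lag: d = Δt · v_P v_S / (v_P − v_S) = Δt · (5.70·3.59)/(5.70−3.59) ≈ 9.6981·Δt.
So d_A = 34.51, d_B = 36.74, d_C = 72.45 km.
Circle about each station: (x + 7.0)² + (y − 1.9)² = 34.51²; (x − 49.1)² + (y − 45.0)² = 36.74²; (x + 49.6)² + (y + 1.0)² = 72.45².
Subtracting pairs of circle equations eliminates x²+y² and gives linear equations (the radical axes):
112.2 x + 86.2 y = 4224.31
-85.2 x − 5.8 y = -1649.51
Solving the 2×2 system: x ≈ 17.6, y ≈ 26.1 km.

(17.6, 26.1)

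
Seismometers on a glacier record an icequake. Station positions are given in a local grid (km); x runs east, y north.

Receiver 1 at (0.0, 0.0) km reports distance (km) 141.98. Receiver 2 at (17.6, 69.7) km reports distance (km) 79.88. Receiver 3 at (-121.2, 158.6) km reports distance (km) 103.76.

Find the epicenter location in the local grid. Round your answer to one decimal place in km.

Circle about each station: x² + y² = 141.98²; (x − 17.6)² + (y − 69.7)² = 79.88²; (x + 121.2)² + (y − 158.6)² = 103.76².
Subtracting pairs of circle equations eliminates x²+y² and gives linear equations (the radical axes):
35.2 x + 139.4 y = 18945.36
-242.4 x + 317.2 y = 49235.58
Solving the 2×2 system: x ≈ -19.0, y ≈ 140.7 km.

-19.0 km east, 140.7 km north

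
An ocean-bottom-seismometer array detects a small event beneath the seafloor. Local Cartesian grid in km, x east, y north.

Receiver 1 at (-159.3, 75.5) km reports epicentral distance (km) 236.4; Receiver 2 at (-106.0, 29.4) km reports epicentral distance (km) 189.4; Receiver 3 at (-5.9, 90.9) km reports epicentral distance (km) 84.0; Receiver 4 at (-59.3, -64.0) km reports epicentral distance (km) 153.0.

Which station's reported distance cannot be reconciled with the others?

Receiver 4

Solve using three stations at a time. Using Receiver 1, Receiver 2, Receiver 3 (subtract circle equations pairwise → linear system) gives (x, y) ≈ (77.1, 77.9).
Distances from that point to each station vs reported:
  Receiver 1: calculated 236.4 vs reported 236.4 → residual 0.0 km
  Receiver 2: calculated 189.4 vs reported 189.4 → residual 0.0 km
  Receiver 3: calculated 84.0 vs reported 84.0 → residual 0.0 km
  Receiver 4: calculated 196.8 vs reported 153.0 → residual 43.8 km
Receiver 1, Receiver 2, Receiver 3 are mutually consistent (residuals ≈ 0); Receiver 4 is off by 43.8 km.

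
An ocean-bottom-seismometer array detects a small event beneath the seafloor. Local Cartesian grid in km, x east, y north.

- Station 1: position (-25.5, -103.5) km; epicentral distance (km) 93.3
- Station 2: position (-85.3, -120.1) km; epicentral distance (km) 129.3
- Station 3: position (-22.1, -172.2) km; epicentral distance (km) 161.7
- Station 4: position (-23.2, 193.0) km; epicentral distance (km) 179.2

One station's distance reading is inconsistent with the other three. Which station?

Solve using three stations at a time. Using Station 1, Station 2, Station 3 (subtract circle equations pairwise → linear system) gives (x, y) ≈ (-16.5, -10.5).
Distances from that point to each station vs reported:
  Station 1: calculated 93.4 vs reported 93.3 → residual 0.1 km
  Station 2: calculated 129.4 vs reported 129.3 → residual 0.1 km
  Station 3: calculated 161.8 vs reported 161.7 → residual 0.1 km
  Station 4: calculated 203.7 vs reported 179.2 → residual 24.5 km
Station 1, Station 2, Station 3 are mutually consistent (residuals ≈ 0); Station 4 is off by 24.5 km.

Station 4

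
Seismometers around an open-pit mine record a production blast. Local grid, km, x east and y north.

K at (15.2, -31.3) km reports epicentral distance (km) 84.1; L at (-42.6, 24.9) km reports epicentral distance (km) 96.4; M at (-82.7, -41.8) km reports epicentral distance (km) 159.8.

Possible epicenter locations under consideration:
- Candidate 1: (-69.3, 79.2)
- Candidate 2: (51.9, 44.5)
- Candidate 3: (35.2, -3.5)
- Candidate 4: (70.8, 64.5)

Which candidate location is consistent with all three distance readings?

Candidate 2

For each candidate, compare |candidate − station| to the reported distance:
Candidate 1: residuals K 55.0, L 35.9, M 38.1 → max 55.0 km
Candidate 2: residuals K 0.1, L 0.1, M 0.1 → max 0.1 km
Candidate 3: residuals K 49.9, L 13.6, M 35.8 → max 49.9 km
Candidate 4: residuals K 26.7, L 23.7, M 26.9 → max 26.9 km
Only Candidate 2 has all residuals ≈ 0.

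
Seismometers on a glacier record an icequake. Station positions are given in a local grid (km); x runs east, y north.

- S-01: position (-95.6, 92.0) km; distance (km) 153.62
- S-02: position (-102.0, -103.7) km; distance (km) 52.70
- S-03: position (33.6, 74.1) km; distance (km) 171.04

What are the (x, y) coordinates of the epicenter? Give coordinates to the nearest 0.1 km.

Circle about each station: (x + 95.6)² + (y − 92.0)² = 153.62²; (x + 102.0)² + (y + 103.7)² = 52.70²; (x − 33.6)² + (y − 74.1)² = 171.04².
Subtracting the S-01 equation from the S-02 and S-03 equations removes the quadratic terms:
-12.8 x − 391.4 y = 24376.14
258.4 x − 35.8 y = -16639.17
Solving the 2×2 system: x ≈ -72.7, y ≈ -59.9 km.

-72.7 km east, -59.9 km north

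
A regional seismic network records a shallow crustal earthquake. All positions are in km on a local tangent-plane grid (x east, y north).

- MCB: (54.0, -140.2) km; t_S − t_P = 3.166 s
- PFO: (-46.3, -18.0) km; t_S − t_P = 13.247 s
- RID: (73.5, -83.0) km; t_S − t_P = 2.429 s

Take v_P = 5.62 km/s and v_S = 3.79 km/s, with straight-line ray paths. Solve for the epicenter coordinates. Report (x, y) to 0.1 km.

Distance from S−P lag: d = Δt · v_P v_S / (v_P − v_S) = Δt · (5.62·3.79)/(5.62−3.79) ≈ 11.6392·Δt.
So d_MCB = 36.85, d_PFO = 154.18, d_RID = 28.27 km.
Circle about each station: (x − 54.0)² + (y + 140.2)² = 36.85²; (x + 46.3)² + (y + 18.0)² = 154.18²; (x − 73.5)² + (y + 83.0)² = 28.27².
Subtracting pairs of circle equations eliminates x²+y² and gives linear equations (the radical axes):
-200.6 x + 244.4 y = -42517.90
39.0 x + 114.4 y = -9722.06
Solving the 2×2 system: x ≈ 76.6, y ≈ -111.1 km.

76.6 km east, -111.1 km north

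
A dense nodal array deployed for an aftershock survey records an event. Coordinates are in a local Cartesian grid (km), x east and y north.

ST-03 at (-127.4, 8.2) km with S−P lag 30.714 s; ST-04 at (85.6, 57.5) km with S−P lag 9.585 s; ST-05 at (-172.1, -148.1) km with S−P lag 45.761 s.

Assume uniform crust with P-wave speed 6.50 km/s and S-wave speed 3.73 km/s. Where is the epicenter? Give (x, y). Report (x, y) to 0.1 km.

Distance from S−P lag: d = Δt · v_P v_S / (v_P − v_S) = Δt · (6.50·3.73)/(6.50−3.73) ≈ 8.7527·Δt.
So d_ST-03 = 268.83, d_ST-04 = 83.89, d_ST-05 = 400.53 km.
Circle about each station: (x + 127.4)² + (y − 8.2)² = 268.83²; (x − 85.6)² + (y − 57.5)² = 83.89²; (x + 172.1)² + (y + 148.1)² = 400.53².
Subtracting the ST-03 equation from the ST-04 and ST-05 equations removes the quadratic terms:
426.0 x + 98.6 y = 59567.65
-89.4 x − 312.6 y = -52900.69
Solving the 2×2 system: x ≈ 107.8, y ≈ 138.4 km.

107.8 km east, 138.4 km north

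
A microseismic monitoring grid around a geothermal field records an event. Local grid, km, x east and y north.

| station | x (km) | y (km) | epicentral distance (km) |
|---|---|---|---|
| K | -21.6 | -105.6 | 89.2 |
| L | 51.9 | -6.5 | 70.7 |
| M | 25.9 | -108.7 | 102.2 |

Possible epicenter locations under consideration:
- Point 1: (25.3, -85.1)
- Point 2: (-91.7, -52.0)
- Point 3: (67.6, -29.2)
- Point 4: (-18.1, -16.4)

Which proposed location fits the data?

For each candidate, compare |candidate − station| to the reported distance:
Point 1: residuals K 38.0, L 12.3, M 78.6 → max 78.6 km
Point 2: residuals K 1.0, L 79.9, M 28.4 → max 79.9 km
Point 3: residuals K 28.2, L 43.1, M 12.4 → max 43.1 km
Point 4: residuals K 0.1, L 0.0, M 0.1 → max 0.1 km
Only Point 4 has all residuals ≈ 0.

Point 4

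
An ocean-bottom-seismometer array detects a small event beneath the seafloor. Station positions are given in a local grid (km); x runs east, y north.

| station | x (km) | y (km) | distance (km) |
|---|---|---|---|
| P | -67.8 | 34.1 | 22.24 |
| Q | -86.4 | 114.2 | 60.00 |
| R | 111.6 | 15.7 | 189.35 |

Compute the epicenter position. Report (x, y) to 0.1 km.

x ≈ -73.5 km, y ≈ 55.6 km

Circle about each station: (x + 67.8)² + (y − 34.1)² = 22.24²; (x + 86.4)² + (y − 114.2)² = 60.00²; (x − 111.6)² + (y − 15.7)² = 189.35².
Subtracting pairs of circle equations eliminates x²+y² and gives linear equations (the radical axes):
-37.2 x + 160.2 y = 11641.57
358.8 x − 36.8 y = -28417.40
Solving the 2×2 system: x ≈ -73.5, y ≈ 55.6 km.
Check against P (with the unrounded x, y): √((x + 67.8)²+(y − 34.1)²) = 22.24 ≈ 22.24 km. ✓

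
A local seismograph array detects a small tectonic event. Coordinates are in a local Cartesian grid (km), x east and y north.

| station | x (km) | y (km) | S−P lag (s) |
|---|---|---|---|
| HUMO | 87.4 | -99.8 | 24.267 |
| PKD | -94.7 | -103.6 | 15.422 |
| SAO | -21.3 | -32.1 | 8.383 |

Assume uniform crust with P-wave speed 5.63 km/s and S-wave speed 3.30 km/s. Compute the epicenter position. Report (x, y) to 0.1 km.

Distance from S−P lag: d = Δt · v_P v_S / (v_P − v_S) = Δt · (5.63·3.30)/(5.63−3.30) ≈ 7.9738·Δt.
So d_HUMO = 193.50, d_PKD = 122.97, d_SAO = 66.84 km.
Circle about each station: (x − 87.4)² + (y + 99.8)² = 193.50²; (x + 94.7)² + (y + 103.6)² = 122.97²; (x + 21.3)² + (y + 32.1)² = 66.84².
Subtracting the HUMO equation from the PKD and SAO equations removes the quadratic terms:
-364.2 x − 7.6 y = 24422.88
-217.4 x + 135.4 y = 16859.96
Solving the 2×2 system: x ≈ -67.4, y ≈ 16.3 km.

(-67.4, 16.3)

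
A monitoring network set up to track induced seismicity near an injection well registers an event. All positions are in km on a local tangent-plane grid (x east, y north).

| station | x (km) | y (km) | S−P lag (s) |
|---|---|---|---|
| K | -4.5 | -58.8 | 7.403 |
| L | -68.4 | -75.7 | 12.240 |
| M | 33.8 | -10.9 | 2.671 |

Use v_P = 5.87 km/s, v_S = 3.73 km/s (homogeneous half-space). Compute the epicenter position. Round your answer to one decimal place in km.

Distance from S−P lag: d = Δt · v_P v_S / (v_P − v_S) = Δt · (5.87·3.73)/(5.87−3.73) ≈ 10.2314·Δt.
So d_K = 75.74, d_L = 125.23, d_M = 27.33 km.
Circle about each station: (x + 4.5)² + (y + 58.8)² = 75.74²; (x + 68.4)² + (y + 75.7)² = 125.23²; (x − 33.8)² + (y + 10.9)² = 27.33².
Subtracting pairs of circle equations eliminates x²+y² and gives linear equations (the radical axes):
-127.8 x − 33.8 y = -3014.65
76.6 x + 95.8 y = 2773.18
Solving the 2×2 system: x ≈ 20.2, y ≈ 12.8 km.
Check against K (with the unrounded x, y): √((x + 4.5)²+(y + 58.8)²) = 75.73 ≈ 75.74 km. ✓

x ≈ 20.2 km, y ≈ 12.8 km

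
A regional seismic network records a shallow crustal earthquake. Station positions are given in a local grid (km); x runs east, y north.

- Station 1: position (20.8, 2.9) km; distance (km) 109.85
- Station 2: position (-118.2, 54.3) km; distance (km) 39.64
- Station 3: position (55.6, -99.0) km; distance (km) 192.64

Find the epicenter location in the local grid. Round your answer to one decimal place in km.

Circle about each station: (x − 20.8)² + (y − 2.9)² = 109.85²; (x + 118.2)² + (y − 54.3)² = 39.64²; (x − 55.6)² + (y + 99.0)² = 192.64².
Subtracting the Station 1 equation from the Station 2 and Station 3 equations removes the quadratic terms:
-278.0 x + 102.8 y = 26974.37
69.6 x − 203.8 y = -12591.84
Solving the 2×2 system: x ≈ -84.9, y ≈ 32.8 km.
Check against Station 1 (with the unrounded x, y): √((x − 20.8)²+(y − 2.9)²) = 109.85 ≈ 109.85 km. ✓

x ≈ -84.9 km, y ≈ 32.8 km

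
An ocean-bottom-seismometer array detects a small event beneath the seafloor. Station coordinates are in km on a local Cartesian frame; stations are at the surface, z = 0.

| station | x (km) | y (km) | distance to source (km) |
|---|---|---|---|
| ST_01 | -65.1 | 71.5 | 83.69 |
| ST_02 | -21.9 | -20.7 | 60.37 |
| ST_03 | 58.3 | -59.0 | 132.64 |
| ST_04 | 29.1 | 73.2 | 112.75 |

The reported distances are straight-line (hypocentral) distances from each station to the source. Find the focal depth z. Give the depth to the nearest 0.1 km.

48.2 km

Each station gives a sphere (x−x_i)² + (y−y_i)² + z² = d_i² (stations at z=0).
Subtracting the ST_01 sphere from ST_02 and ST_03: z² cancels, leaving linear equations in x and y:
86.4 x − 184.4 y = -5082.68
246.8 x − 261.0 y = -13059.72
Solving: x ≈ -47.110, y ≈ 5.490 km (keep extra digits for the depth step; rounded: -47.1, 5.5).
Then from the ST_01 sphere: z² = 83.69² − (x + 65.1)² − (y − 71.5)² with x = -47.110, y = 5.490, so z ≈ 48.198 ≈ 48.2 km.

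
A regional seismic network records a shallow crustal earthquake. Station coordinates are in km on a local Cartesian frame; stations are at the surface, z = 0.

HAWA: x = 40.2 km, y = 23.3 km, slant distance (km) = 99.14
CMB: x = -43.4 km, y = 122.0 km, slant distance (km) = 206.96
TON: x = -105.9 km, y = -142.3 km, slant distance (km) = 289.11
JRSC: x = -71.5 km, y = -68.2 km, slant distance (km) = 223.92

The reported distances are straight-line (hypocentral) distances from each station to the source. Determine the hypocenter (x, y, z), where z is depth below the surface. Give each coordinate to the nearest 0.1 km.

Each station gives a sphere (x−x_i)² + (y−y_i)² + z² = d_i² (stations at z=0).
Subtracting the HAWA sphere from CMB and TON: z² cancels, leaving linear equations in x and y:
-167.2 x + 197.4 y = -18395.07
-292.2 x − 331.2 y = -44450.68
Solving: x ≈ 131.500, y ≈ 18.195 km (keep extra digits for the depth step; rounded: 131.5, 18.2).
Then from the HAWA sphere: z² = 99.14² − (x − 40.2)² − (y − 23.3)² with x = 131.500, y = 18.195, so z ≈ 38.301 ≈ 38.3 km.

(131.5, 18.2, 38.3)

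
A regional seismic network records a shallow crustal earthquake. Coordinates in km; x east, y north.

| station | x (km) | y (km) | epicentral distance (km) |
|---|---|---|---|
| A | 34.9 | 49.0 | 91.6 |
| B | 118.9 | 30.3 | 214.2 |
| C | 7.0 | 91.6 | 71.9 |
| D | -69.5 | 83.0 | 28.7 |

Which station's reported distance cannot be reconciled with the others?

B

Solve using three stations at a time. Using A, C, D (subtract circle equations pairwise → linear system) gives (x, y) ≈ (-56.3, 57.5).
Distances from that point to each station vs reported:
  A: calculated 91.6 vs reported 91.6 → residual 0.0 km
  B: calculated 177.3 vs reported 214.2 → residual 36.9 km
  C: calculated 71.9 vs reported 71.9 → residual 0.0 km
  D: calculated 28.7 vs reported 28.7 → residual 0.0 km
A, C, D are mutually consistent (residuals ≈ 0); B is off by 36.9 km.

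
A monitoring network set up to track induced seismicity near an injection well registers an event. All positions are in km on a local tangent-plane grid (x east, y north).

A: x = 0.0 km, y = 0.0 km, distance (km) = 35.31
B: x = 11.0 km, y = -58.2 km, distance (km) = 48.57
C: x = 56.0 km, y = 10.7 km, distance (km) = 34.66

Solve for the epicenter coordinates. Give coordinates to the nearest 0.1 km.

Circle about each station: x² + y² = 35.31²; (x − 11.0)² + (y + 58.2)² = 48.57²; (x − 56.0)² + (y − 10.7)² = 34.66².
Subtracting the A equation from the B and C equations removes the quadratic terms:
22.0 x − 116.4 y = 2395.99
112.0 x + 21.4 y = 3295.97
Solving the 2×2 system: x ≈ 32.2, y ≈ -14.5 km.

(32.2, -14.5)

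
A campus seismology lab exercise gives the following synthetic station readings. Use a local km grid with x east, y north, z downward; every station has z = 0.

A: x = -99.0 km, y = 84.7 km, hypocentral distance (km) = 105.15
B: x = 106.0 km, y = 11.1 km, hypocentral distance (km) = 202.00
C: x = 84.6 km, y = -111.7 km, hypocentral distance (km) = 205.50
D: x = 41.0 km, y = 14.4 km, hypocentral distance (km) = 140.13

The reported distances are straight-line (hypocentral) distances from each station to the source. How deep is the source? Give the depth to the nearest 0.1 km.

Each station gives a sphere (x−x_i)² + (y−y_i)² + z² = d_i² (stations at z=0).
Subtracting the A sphere from B and C: z² cancels, leaving linear equations in x and y:
410.0 x − 147.2 y = -35363.36
367.2 x − 392.8 y = -28514.77
Solving: x ≈ -90.595, y ≈ -12.097 km (keep extra digits for the depth step; rounded: -90.6, -12.1).
Then from the A sphere: z² = 105.15² − (x + 99.0)² − (y − 84.7)² with x = -90.595, y = -12.097, so z ≈ 40.202 ≈ 40.2 km.
Check against D (with the unrounded solution): distance 140.13 ≈ 140.13 km. ✓

40.2 km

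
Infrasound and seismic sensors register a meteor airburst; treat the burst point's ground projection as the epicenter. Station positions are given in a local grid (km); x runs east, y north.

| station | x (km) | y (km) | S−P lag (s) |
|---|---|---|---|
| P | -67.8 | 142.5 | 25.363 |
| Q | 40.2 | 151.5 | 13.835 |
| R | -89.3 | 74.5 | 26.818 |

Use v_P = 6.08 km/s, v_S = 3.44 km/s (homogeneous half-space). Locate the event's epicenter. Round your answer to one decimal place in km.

Distance from S−P lag: d = Δt · v_P v_S / (v_P − v_S) = Δt · (6.08·3.44)/(6.08−3.44) ≈ 7.9224·Δt.
So d_P = 200.94, d_Q = 109.61, d_R = 212.46 km.
Circle about each station: (x + 67.8)² + (y − 142.5)² = 200.94²; (x − 40.2)² + (y − 151.5)² = 109.61²; (x + 89.3)² + (y − 74.5)² = 212.46².
Subtracting pairs of circle equations eliminates x²+y² and gives linear equations (the radical axes):
216.0 x + 18.0 y = 28027.73
-43.0 x − 136.0 y = -16140.72
Solving the 2×2 system: x ≈ 123.1, y ≈ 79.8 km.
Check against P (with the unrounded x, y): √((x + 67.8)²+(y − 142.5)²) = 200.96 ≈ 200.94 km. ✓

(123.1, 79.8)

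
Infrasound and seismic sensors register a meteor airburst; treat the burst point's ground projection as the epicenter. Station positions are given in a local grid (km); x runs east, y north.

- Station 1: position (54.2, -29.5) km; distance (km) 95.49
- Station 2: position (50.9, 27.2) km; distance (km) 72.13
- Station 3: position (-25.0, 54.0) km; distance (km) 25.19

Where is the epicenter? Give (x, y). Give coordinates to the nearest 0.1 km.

Circle about each station: (x − 54.2)² + (y + 29.5)² = 95.49²; (x − 50.9)² + (y − 27.2)² = 72.13²; (x + 25.0)² + (y − 54.0)² = 25.19².
Subtracting the Station 1 equation from the Station 2 and Station 3 equations removes the quadratic terms:
-6.6 x + 113.4 y = 3438.36
-158.4 x + 167.0 y = 8216.91
Solving the 2×2 system: x ≈ -21.2, y ≈ 29.1 km.
Check against Station 1 (with the unrounded x, y): √((x − 54.2)²+(y + 29.5)²) = 95.49 ≈ 95.49 km. ✓

(-21.2, 29.1)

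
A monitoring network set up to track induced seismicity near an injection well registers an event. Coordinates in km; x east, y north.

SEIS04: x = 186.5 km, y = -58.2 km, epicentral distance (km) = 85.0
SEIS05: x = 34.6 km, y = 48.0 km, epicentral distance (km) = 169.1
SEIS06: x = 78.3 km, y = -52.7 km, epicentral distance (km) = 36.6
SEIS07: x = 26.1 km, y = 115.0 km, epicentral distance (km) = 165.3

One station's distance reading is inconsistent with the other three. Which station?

SEIS05

Solve using three stations at a time. Using SEIS04, SEIS06, SEIS07 (subtract circle equations pairwise → linear system) gives (x, y) ≈ (106.5, -29.4).
Distances from that point to each station vs reported:
  SEIS04: calculated 85.0 vs reported 85.0 → residual 0.0 km
  SEIS05: calculated 105.7 vs reported 169.1 → residual 63.4 km
  SEIS06: calculated 36.6 vs reported 36.6 → residual 0.0 km
  SEIS07: calculated 165.3 vs reported 165.3 → residual 0.0 km
SEIS04, SEIS06, SEIS07 are mutually consistent (residuals ≈ 0); SEIS05 is off by 63.4 km.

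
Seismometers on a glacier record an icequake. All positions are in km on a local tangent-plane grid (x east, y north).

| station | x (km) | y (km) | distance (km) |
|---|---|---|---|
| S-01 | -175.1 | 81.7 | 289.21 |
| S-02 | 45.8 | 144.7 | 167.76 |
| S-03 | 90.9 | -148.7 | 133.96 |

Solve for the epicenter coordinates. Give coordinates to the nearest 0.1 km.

x ≈ 97.5 km, y ≈ -14.9 km

Circle about each station: (x + 175.1)² + (y − 81.7)² = 289.21²; (x − 45.8)² + (y − 144.7)² = 167.76²; (x − 90.9)² + (y + 148.7)² = 133.96².
Subtracting pairs of circle equations eliminates x²+y² and gives linear equations (the radical axes):
441.8 x + 126.0 y = 41199.84
532.0 x − 460.8 y = 58736.74
Solving the 2×2 system: x ≈ 97.5, y ≈ -14.9 km.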